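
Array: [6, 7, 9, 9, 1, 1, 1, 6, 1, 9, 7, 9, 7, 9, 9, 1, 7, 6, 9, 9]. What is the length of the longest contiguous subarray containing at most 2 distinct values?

Extend right; when distinct count exceeds 2, shrink from the left:
[6] 1 distinct, len 1
[6, 7] 2 distinct, len 2
[7, 9] 2 distinct, len 2
[7, 9, 9] 2 distinct, len 3
[9, 9, 1] 2 distinct, len 3
[9, 9, 1, 1] 2 distinct, len 4
[9, 9, 1, 1, 1] 2 distinct, len 5
[1, 1, 1, 6] 2 distinct, len 4
[1, 1, 1, 6, 1] 2 distinct, len 5
[1, 9] 2 distinct, len 2
[9, 7] 2 distinct, len 2
[9, 7, 9] 2 distinct, len 3
[9, 7, 9, 7] 2 distinct, len 4
[9, 7, 9, 7, 9] 2 distinct, len 5
[9, 7, 9, 7, 9, 9] 2 distinct, len 6
[9, 9, 1] 2 distinct, len 3
[1, 7] 2 distinct, len 2
[7, 6] 2 distinct, len 2
[6, 9] 2 distinct, len 2
[6, 9, 9] 2 distinct, len 3
Longest length with ≤2 distinct: 6.

6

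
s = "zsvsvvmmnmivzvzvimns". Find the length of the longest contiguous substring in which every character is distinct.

[z] len 1
[z, s] len 2
[z, s, v] len 3
[v, s] len 2
[s, v] len 2
[v] len 1
[v, m] len 2
[m] len 1
[m, n] len 2
[n, m] len 2
[n, m, i] len 3
[n, m, i, v] len 4
[n, m, i, v, z] len 5
[z, v] len 2
[v, z] len 2
[z, v] len 2
[z, v, i] len 3
[z, v, i, m] len 4
[z, v, i, m, n] len 5
[z, v, i, m, n, s] len 6
Longest all-distinct length: 6.

6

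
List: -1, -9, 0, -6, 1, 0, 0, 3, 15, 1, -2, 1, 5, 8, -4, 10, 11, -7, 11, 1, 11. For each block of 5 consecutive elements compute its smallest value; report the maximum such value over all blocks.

Each size-5 window and its min:
-1 -9 0 -6 1 → min -9
-9 0 -6 1 0 → min -9
0 -6 1 0 0 → min -6
-6 1 0 0 3 → min -6
1 0 0 3 15 → min 0
0 0 3 15 1 → min 0
0 3 15 1 -2 → min -2
3 15 1 -2 1 → min -2
15 1 -2 1 5 → min -2
1 -2 1 5 8 → min -2
-2 1 5 8 -4 → min -4
1 5 8 -4 10 → min -4
5 8 -4 10 11 → min -4
8 -4 10 11 -7 → min -7
-4 10 11 -7 11 → min -7
10 11 -7 11 1 → min -7
11 -7 11 1 11 → min -7
Maximum of these is 0.

0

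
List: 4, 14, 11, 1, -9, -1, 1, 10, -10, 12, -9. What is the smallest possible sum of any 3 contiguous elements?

Window sums for each of the 9 positions:
(4, 14, 11) → sum 29
(14, 11, 1) → sum 26
(11, 1, -9) → sum 3
(1, -9, -1) → sum -9
(-9, -1, 1) → sum -9
(-1, 1, 10) → sum 10
(1, 10, -10) → sum 1
(10, -10, 12) → sum 12
(-10, 12, -9) → sum -7
Smallest of these is -9.

-9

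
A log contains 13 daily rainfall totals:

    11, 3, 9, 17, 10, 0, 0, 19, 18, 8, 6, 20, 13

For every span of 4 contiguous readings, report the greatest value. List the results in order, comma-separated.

(11, 3, 9, 17) → max 17
(3, 9, 17, 10) → max 17
(9, 17, 10, 0) → max 17
(17, 10, 0, 0) → max 17
(10, 0, 0, 19) → max 19
(0, 0, 19, 18) → max 19
(0, 19, 18, 8) → max 19
(19, 18, 8, 6) → max 19
(18, 8, 6, 20) → max 20
(8, 6, 20, 13) → max 20

17, 17, 17, 17, 19, 19, 19, 19, 20, 20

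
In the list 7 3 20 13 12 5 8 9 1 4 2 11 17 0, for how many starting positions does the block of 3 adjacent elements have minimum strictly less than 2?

(7, 3, 20) → min 3
(3, 20, 13) → min 3
(20, 13, 12) → min 12
(13, 12, 5) → min 5
(12, 5, 8) → min 5
(5, 8, 9) → min 5
(8, 9, 1) → min 1  < 2 ✓
(9, 1, 4) → min 1  < 2 ✓
(1, 4, 2) → min 1  < 2 ✓
(4, 2, 11) → min 2
(2, 11, 17) → min 2
(11, 17, 0) → min 0  < 2 ✓
4 windows satisfy the condition.

4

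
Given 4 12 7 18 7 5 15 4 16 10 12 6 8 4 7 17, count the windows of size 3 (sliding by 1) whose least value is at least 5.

7

4 12 7 → min 4
12 7 18 → min 7  ≥ 5 ✓
7 18 7 → min 7  ≥ 5 ✓
18 7 5 → min 5  ≥ 5 ✓
7 5 15 → min 5  ≥ 5 ✓
5 15 4 → min 4
15 4 16 → min 4
4 16 10 → min 4
16 10 12 → min 10  ≥ 5 ✓
10 12 6 → min 6  ≥ 5 ✓
12 6 8 → min 6  ≥ 5 ✓
6 8 4 → min 4
8 4 7 → min 4
4 7 17 → min 4
7 windows satisfy the condition.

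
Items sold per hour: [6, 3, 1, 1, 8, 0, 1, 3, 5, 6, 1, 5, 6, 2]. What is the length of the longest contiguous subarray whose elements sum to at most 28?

9

[6] sum 6 len 1
[6, 3] sum 9 len 2
[6, 3, 1] sum 10 len 3
[6, 3, 1, 1] sum 11 len 4
[6, 3, 1, 1, 8] sum 19 len 5
[6, 3, 1, 1, 8, 0] sum 19 len 6
[6, 3, 1, 1, 8, 0, 1] sum 20 len 7
[6, 3, 1, 1, 8, 0, 1, 3] sum 23 len 8
[6, 3, 1, 1, 8, 0, 1, 3, 5] sum 28 len 9
[3, 1, 1, 8, 0, 1, 3, 5, 6] sum 28 len 9
[1, 1, 8, 0, 1, 3, 5, 6, 1] sum 26 len 9
[0, 1, 3, 5, 6, 1, 5] sum 21 len 7
[0, 1, 3, 5, 6, 1, 5, 6] sum 27 len 8
[3, 5, 6, 1, 5, 6, 2] sum 28 len 7
Longest length seen: 9.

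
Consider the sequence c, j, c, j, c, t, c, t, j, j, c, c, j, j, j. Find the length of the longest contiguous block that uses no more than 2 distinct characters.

7

Extend right; when distinct count exceeds 2, shrink from the left:
add c: window [c] (1 distinct), len 1
add j: window [c, j] (2 distinct), len 2
add c: window [c, j, c] (2 distinct), len 3
add j: window [c, j, c, j] (2 distinct), len 4
add c: window [c, j, c, j, c] (2 distinct), len 5
add t: window [c, t] (2 distinct), len 2
add c: window [c, t, c] (2 distinct), len 3
add t: window [c, t, c, t] (2 distinct), len 4
add j: window [t, j] (2 distinct), len 2
add j: window [t, j, j] (2 distinct), len 3
add c: window [j, j, c] (2 distinct), len 3
add c: window [j, j, c, c] (2 distinct), len 4
add j: window [j, j, c, c, j] (2 distinct), len 5
add j: window [j, j, c, c, j, j] (2 distinct), len 6
add j: window [j, j, c, c, j, j, j] (2 distinct), len 7
Longest length with ≤2 distinct: 7.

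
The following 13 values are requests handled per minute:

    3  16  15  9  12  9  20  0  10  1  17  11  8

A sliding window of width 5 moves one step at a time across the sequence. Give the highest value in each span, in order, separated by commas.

16, 16, 20, 20, 20, 20, 20, 17, 17

Sliding a size-5 window across the 13 values:
(3, 16, 15, 9, 12) → max 16
(16, 15, 9, 12, 9) → max 16
(15, 9, 12, 9, 20) → max 20
(9, 12, 9, 20, 0) → max 20
(12, 9, 20, 0, 10) → max 20
(9, 20, 0, 10, 1) → max 20
(20, 0, 10, 1, 17) → max 20
(0, 10, 1, 17, 11) → max 17
(10, 1, 17, 11, 8) → max 17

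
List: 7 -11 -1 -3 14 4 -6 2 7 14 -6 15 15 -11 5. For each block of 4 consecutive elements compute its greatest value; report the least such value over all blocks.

7

Each size-4 window and its max:
[7, -11, -1, -3] → max 7
[-11, -1, -3, 14] → max 14
[-1, -3, 14, 4] → max 14
[-3, 14, 4, -6] → max 14
[14, 4, -6, 2] → max 14
[4, -6, 2, 7] → max 7
[-6, 2, 7, 14] → max 14
[2, 7, 14, -6] → max 14
[7, 14, -6, 15] → max 15
[14, -6, 15, 15] → max 15
[-6, 15, 15, -11] → max 15
[15, 15, -11, 5] → max 15
Least of these is 7.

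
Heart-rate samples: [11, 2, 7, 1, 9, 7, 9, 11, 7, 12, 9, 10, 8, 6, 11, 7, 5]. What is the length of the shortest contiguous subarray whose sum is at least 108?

Extend right; whenever the sum reaches 108, record the length and shrink from the left:
add 11: running sum 11 < 108
add 2: running sum 13 < 108
add 7: running sum 20 < 108
add 1: running sum 21 < 108
add 9: running sum 30 < 108
add 7: running sum 37 < 108
add 9: running sum 46 < 108
add 11: running sum 57 < 108
add 7: running sum 64 < 108
add 12: running sum 76 < 108
add 9: running sum 85 < 108
add 10: running sum 95 < 108
add 8: running sum 103 < 108
end 13: [11, 2, 7, 1, 9, 7, 9, 11, 7, 12, 9, 10, 8, 6] sum 109, len 14
end 14: [2, 7, 1, 9, 7, 9, 11, 7, 12, 9, 10, 8, 6, 11] sum 109, len 14
end 15: [7, 1, 9, 7, 9, 11, 7, 12, 9, 10, 8, 6, 11, 7] sum 114, len 14
end 16: [9, 7, 9, 11, 7, 12, 9, 10, 8, 6, 11, 7, 5] sum 111, len 13
Shortest qualifying length: 13.

13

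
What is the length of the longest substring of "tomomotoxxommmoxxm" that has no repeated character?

add t: [t] len 1
add o: [t, o] len 2
add m: [t, o, m] len 3
add o (repeat o, move left end past it): [m, o] len 2
add m (repeat m, move left end past it): [o, m] len 2
add o (repeat o, move left end past it): [m, o] len 2
add t: [m, o, t] len 3
add o (repeat o, move left end past it): [t, o] len 2
add x: [t, o, x] len 3
add x (repeat x, move left end past it): [x] len 1
add o: [x, o] len 2
add m: [x, o, m] len 3
add m (repeat m, move left end past it): [m] len 1
add m (repeat m, move left end past it): [m] len 1
add o: [m, o] len 2
add x: [m, o, x] len 3
add x (repeat x, move left end past it): [x] len 1
add m: [x, m] len 2
Longest all-distinct length: 3.

3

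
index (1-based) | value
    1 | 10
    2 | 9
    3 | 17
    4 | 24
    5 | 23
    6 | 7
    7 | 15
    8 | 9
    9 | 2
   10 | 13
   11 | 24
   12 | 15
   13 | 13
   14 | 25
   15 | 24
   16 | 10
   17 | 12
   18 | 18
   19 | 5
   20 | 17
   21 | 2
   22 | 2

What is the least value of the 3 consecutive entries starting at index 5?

7

Elements at indices 5..7: 23, 7, 15
min(23, 7, 15) = 7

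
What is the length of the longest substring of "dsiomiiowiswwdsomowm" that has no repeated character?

5

[d] len 1
[d, s] len 2
[d, s, i] len 3
[d, s, i, o] len 4
[d, s, i, o, m] len 5
[o, m, i] len 3
[i] len 1
[i, o] len 2
[i, o, w] len 3
[o, w, i] len 3
[o, w, i, s] len 4
[i, s, w] len 3
[w] len 1
[w, d] len 2
[w, d, s] len 3
[w, d, s, o] len 4
[w, d, s, o, m] len 5
[m, o] len 2
[m, o, w] len 3
[o, w, m] len 3
Longest all-distinct length: 5.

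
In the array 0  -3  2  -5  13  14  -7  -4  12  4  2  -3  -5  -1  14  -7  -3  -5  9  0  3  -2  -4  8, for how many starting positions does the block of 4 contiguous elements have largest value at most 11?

9

(0, -3, 2, -5) → max 2  ≤ 11 ✓
(-3, 2, -5, 13) → max 13
(2, -5, 13, 14) → max 14
(-5, 13, 14, -7) → max 14
(13, 14, -7, -4) → max 14
(14, -7, -4, 12) → max 14
(-7, -4, 12, 4) → max 12
(-4, 12, 4, 2) → max 12
(12, 4, 2, -3) → max 12
(4, 2, -3, -5) → max 4  ≤ 11 ✓
(2, -3, -5, -1) → max 2  ≤ 11 ✓
(-3, -5, -1, 14) → max 14
(-5, -1, 14, -7) → max 14
(-1, 14, -7, -3) → max 14
(14, -7, -3, -5) → max 14
(-7, -3, -5, 9) → max 9  ≤ 11 ✓
(-3, -5, 9, 0) → max 9  ≤ 11 ✓
(-5, 9, 0, 3) → max 9  ≤ 11 ✓
(9, 0, 3, -2) → max 9  ≤ 11 ✓
(0, 3, -2, -4) → max 3  ≤ 11 ✓
(3, -2, -4, 8) → max 8  ≤ 11 ✓
9 windows satisfy the condition.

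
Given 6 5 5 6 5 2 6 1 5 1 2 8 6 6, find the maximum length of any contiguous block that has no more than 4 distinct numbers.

Extend right; when distinct count exceeds 4, shrink from the left:
[6] 1 distinct, len 1
[6, 5] 2 distinct, len 2
[6, 5, 5] 2 distinct, len 3
[6, 5, 5, 6] 2 distinct, len 4
[6, 5, 5, 6, 5] 2 distinct, len 5
[6, 5, 5, 6, 5, 2] 3 distinct, len 6
[6, 5, 5, 6, 5, 2, 6] 3 distinct, len 7
[6, 5, 5, 6, 5, 2, 6, 1] 4 distinct, len 8
[6, 5, 5, 6, 5, 2, 6, 1, 5] 4 distinct, len 9
[6, 5, 5, 6, 5, 2, 6, 1, 5, 1] 4 distinct, len 10
[6, 5, 5, 6, 5, 2, 6, 1, 5, 1, 2] 4 distinct, len 11
[1, 5, 1, 2, 8] 4 distinct, len 5
[1, 2, 8, 6] 4 distinct, len 4
[1, 2, 8, 6, 6] 4 distinct, len 5
Longest length with ≤4 distinct: 11.

11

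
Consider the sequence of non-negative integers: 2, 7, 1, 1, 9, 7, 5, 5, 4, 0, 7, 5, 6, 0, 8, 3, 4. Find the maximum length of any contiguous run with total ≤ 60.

14

→ 2: sum 2, len 1
→ 7: sum 9, len 2
→ 1: sum 10, len 3
→ 1: sum 11, len 4
→ 9: sum 20, len 5
→ 7: sum 27, len 6
→ 5: sum 32, len 7
→ 5: sum 37, len 8
→ 4: sum 41, len 9
→ 0: sum 41, len 10
→ 7: sum 48, len 11
→ 5: sum 53, len 12
→ 6: sum 59, len 13
→ 0: sum 59, len 14
→ 8 (dropped 2, 7): sum 58, len 13
→ 3 (dropped 1): sum 60, len 13
→ 4 (dropped 1, 9): sum 54, len 12
Longest length seen: 14.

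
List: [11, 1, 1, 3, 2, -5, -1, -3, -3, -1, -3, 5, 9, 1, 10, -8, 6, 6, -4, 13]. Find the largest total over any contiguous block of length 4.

(11, 1, 1, 3) → sum 16
(1, 1, 3, 2) → sum 7
(1, 3, 2, -5) → sum 1
(3, 2, -5, -1) → sum -1
(2, -5, -1, -3) → sum -7
(-5, -1, -3, -3) → sum -12
(-1, -3, -3, -1) → sum -8
(-3, -3, -1, -3) → sum -10
(-3, -1, -3, 5) → sum -2
(-1, -3, 5, 9) → sum 10
(-3, 5, 9, 1) → sum 12
(5, 9, 1, 10) → sum 25
(9, 1, 10, -8) → sum 12
(1, 10, -8, 6) → sum 9
(10, -8, 6, 6) → sum 14
(-8, 6, 6, -4) → sum 0
(6, 6, -4, 13) → sum 21
Largest of these is 25.

25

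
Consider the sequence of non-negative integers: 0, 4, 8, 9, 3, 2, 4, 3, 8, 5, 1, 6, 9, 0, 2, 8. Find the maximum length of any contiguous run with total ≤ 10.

Extend to the right; shrink from the left whenever the sum exceeds 10:
add 0: [0] sum 0, len 1
add 4: [0, 4] sum 4, len 2
add 8: [8] sum 8, len 1
add 9: [9] sum 9, len 1
add 3: [3] sum 3, len 1
add 2: [3, 2] sum 5, len 2
add 4: [3, 2, 4] sum 9, len 3
add 3: [2, 4, 3] sum 9, len 3
add 8: [8] sum 8, len 1
add 5: [5] sum 5, len 1
add 1: [5, 1] sum 6, len 2
add 6: [1, 6] sum 7, len 2
add 9: [9] sum 9, len 1
add 0: [9, 0] sum 9, len 2
add 2: [0, 2] sum 2, len 2
add 8: [0, 2, 8] sum 10, len 3
Longest length seen: 3.

3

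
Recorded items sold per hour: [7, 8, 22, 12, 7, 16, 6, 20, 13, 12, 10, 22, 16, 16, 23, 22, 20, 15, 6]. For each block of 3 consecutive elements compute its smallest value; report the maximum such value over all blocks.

(7, 8, 22) → min 7
(8, 22, 12) → min 8
(22, 12, 7) → min 7
(12, 7, 16) → min 7
(7, 16, 6) → min 6
(16, 6, 20) → min 6
(6, 20, 13) → min 6
(20, 13, 12) → min 12
(13, 12, 10) → min 10
(12, 10, 22) → min 10
(10, 22, 16) → min 10
(22, 16, 16) → min 16
(16, 16, 23) → min 16
(16, 23, 22) → min 16
(23, 22, 20) → min 20
(22, 20, 15) → min 15
(20, 15, 6) → min 6
Maximum of these is 20.

20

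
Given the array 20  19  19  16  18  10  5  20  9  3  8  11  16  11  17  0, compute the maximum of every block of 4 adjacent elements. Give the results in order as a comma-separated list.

20, 19, 19, 18, 20, 20, 20, 20, 11, 16, 16, 17, 17

20 19 19 16 → max 20
19 19 16 18 → max 19
19 16 18 10 → max 19
16 18 10 5 → max 18
18 10 5 20 → max 20
10 5 20 9 → max 20
5 20 9 3 → max 20
20 9 3 8 → max 20
9 3 8 11 → max 11
3 8 11 16 → max 16
8 11 16 11 → max 16
11 16 11 17 → max 17
16 11 17 0 → max 17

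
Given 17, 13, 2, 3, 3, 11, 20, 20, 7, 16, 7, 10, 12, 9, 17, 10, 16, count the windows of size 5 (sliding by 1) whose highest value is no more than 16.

3

17 13 2 3 3 → max 17
13 2 3 3 11 → max 13  ≤ 16 ✓
2 3 3 11 20 → max 20
3 3 11 20 20 → max 20
3 11 20 20 7 → max 20
11 20 20 7 16 → max 20
20 20 7 16 7 → max 20
20 7 16 7 10 → max 20
7 16 7 10 12 → max 16  ≤ 16 ✓
16 7 10 12 9 → max 16  ≤ 16 ✓
7 10 12 9 17 → max 17
10 12 9 17 10 → max 17
12 9 17 10 16 → max 17
3 windows satisfy the condition.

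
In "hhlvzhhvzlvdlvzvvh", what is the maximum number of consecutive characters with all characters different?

4

add h: [h] len 1
add h (repeat h, move left end past it): [h] len 1
add l: [h, l] len 2
add v: [h, l, v] len 3
add z: [h, l, v, z] len 4
add h (repeat h, move left end past it): [l, v, z, h] len 4
add h (repeat h, move left end past it): [h] len 1
add v: [h, v] len 2
add z: [h, v, z] len 3
add l: [h, v, z, l] len 4
add v (repeat v, move left end past it): [z, l, v] len 3
add d: [z, l, v, d] len 4
add l (repeat l, move left end past it): [v, d, l] len 3
add v (repeat v, move left end past it): [d, l, v] len 3
add z: [d, l, v, z] len 4
add v (repeat v, move left end past it): [z, v] len 2
add v (repeat v, move left end past it): [v] len 1
add h: [v, h] len 2
Longest all-distinct length: 4.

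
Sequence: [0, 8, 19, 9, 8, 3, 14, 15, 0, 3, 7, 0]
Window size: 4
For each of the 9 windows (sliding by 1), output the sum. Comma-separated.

(0, 8, 19, 9) → sum 36
(8, 19, 9, 8) → sum 44
(19, 9, 8, 3) → sum 39
(9, 8, 3, 14) → sum 34
(8, 3, 14, 15) → sum 40
(3, 14, 15, 0) → sum 32
(14, 15, 0, 3) → sum 32
(15, 0, 3, 7) → sum 25
(0, 3, 7, 0) → sum 10

36, 44, 39, 34, 40, 32, 32, 25, 10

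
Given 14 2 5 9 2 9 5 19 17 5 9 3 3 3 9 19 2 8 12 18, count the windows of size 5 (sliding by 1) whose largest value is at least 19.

(14, 2, 5, 9, 2) → max 14
(2, 5, 9, 2, 9) → max 9
(5, 9, 2, 9, 5) → max 9
(9, 2, 9, 5, 19) → max 19  ≥ 19 ✓
(2, 9, 5, 19, 17) → max 19  ≥ 19 ✓
(9, 5, 19, 17, 5) → max 19  ≥ 19 ✓
(5, 19, 17, 5, 9) → max 19  ≥ 19 ✓
(19, 17, 5, 9, 3) → max 19  ≥ 19 ✓
(17, 5, 9, 3, 3) → max 17
(5, 9, 3, 3, 3) → max 9
(9, 3, 3, 3, 9) → max 9
(3, 3, 3, 9, 19) → max 19  ≥ 19 ✓
(3, 3, 9, 19, 2) → max 19  ≥ 19 ✓
(3, 9, 19, 2, 8) → max 19  ≥ 19 ✓
(9, 19, 2, 8, 12) → max 19  ≥ 19 ✓
(19, 2, 8, 12, 18) → max 19  ≥ 19 ✓
10 windows satisfy the condition.

10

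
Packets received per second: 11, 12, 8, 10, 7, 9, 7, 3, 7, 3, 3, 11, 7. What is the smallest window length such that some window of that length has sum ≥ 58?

7

add 11: running sum 11 < 58
add 12: running sum 23 < 58
add 8: running sum 31 < 58
add 10: running sum 41 < 58
add 7: running sum 48 < 58
add 9: running sum 57 < 58
add 7: shortest ending here [11, 12, 8, 10, 7, 9, 7] sum 64, len 7
add 3: shortest ending here [11, 12, 8, 10, 7, 9, 7, 3] sum 67, len 8
add 7: shortest ending here [12, 8, 10, 7, 9, 7, 3, 7] sum 63, len 8
add 3: shortest ending here [12, 8, 10, 7, 9, 7, 3, 7, 3] sum 66, len 9
add 3: shortest ending here [12, 8, 10, 7, 9, 7, 3, 7, 3, 3] sum 69, len 10
add 11: shortest ending here [10, 7, 9, 7, 3, 7, 3, 3, 11] sum 60, len 9
add 7: shortest ending here [10, 7, 9, 7, 3, 7, 3, 3, 11, 7] sum 67, len 10
Shortest qualifying length: 7.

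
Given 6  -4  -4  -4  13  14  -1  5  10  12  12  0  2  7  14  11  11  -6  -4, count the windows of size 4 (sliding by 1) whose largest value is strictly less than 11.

6 -4 -4 -4 → max 6  < 11 ✓
-4 -4 -4 13 → max 13
-4 -4 13 14 → max 14
-4 13 14 -1 → max 14
13 14 -1 5 → max 14
14 -1 5 10 → max 14
-1 5 10 12 → max 12
5 10 12 12 → max 12
10 12 12 0 → max 12
12 12 0 2 → max 12
12 0 2 7 → max 12
0 2 7 14 → max 14
2 7 14 11 → max 14
7 14 11 11 → max 14
14 11 11 -6 → max 14
11 11 -6 -4 → max 11
1 window satisfy the condition.

1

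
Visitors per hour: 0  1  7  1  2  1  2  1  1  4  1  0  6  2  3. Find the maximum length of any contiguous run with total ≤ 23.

Extend to the right; shrink from the left whenever the sum exceeds 23:
[0] sum 0 len 1
[0, 1] sum 1 len 2
[0, 1, 7] sum 8 len 3
[0, 1, 7, 1] sum 9 len 4
[0, 1, 7, 1, 2] sum 11 len 5
[0, 1, 7, 1, 2, 1] sum 12 len 6
[0, 1, 7, 1, 2, 1, 2] sum 14 len 7
[0, 1, 7, 1, 2, 1, 2, 1] sum 15 len 8
[0, 1, 7, 1, 2, 1, 2, 1, 1] sum 16 len 9
[0, 1, 7, 1, 2, 1, 2, 1, 1, 4] sum 20 len 10
[0, 1, 7, 1, 2, 1, 2, 1, 1, 4, 1] sum 21 len 11
[0, 1, 7, 1, 2, 1, 2, 1, 1, 4, 1, 0] sum 21 len 12
[1, 2, 1, 2, 1, 1, 4, 1, 0, 6] sum 19 len 10
[1, 2, 1, 2, 1, 1, 4, 1, 0, 6, 2] sum 21 len 11
[2, 1, 2, 1, 1, 4, 1, 0, 6, 2, 3] sum 23 len 11
Longest length seen: 12.

12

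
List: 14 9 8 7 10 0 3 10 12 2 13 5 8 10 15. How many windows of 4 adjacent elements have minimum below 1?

[14, 9, 8, 7] → min 7
[9, 8, 7, 10] → min 7
[8, 7, 10, 0] → min 0  < 1 ✓
[7, 10, 0, 3] → min 0  < 1 ✓
[10, 0, 3, 10] → min 0  < 1 ✓
[0, 3, 10, 12] → min 0  < 1 ✓
[3, 10, 12, 2] → min 2
[10, 12, 2, 13] → min 2
[12, 2, 13, 5] → min 2
[2, 13, 5, 8] → min 2
[13, 5, 8, 10] → min 5
[5, 8, 10, 15] → min 5
4 windows satisfy the condition.

4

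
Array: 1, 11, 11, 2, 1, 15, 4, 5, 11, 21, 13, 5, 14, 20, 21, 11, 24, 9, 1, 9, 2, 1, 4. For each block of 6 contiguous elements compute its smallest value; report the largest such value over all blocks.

1 11 11 2 1 15 → min 1
11 11 2 1 15 4 → min 1
11 2 1 15 4 5 → min 1
2 1 15 4 5 11 → min 1
1 15 4 5 11 21 → min 1
15 4 5 11 21 13 → min 4
4 5 11 21 13 5 → min 4
5 11 21 13 5 14 → min 5
11 21 13 5 14 20 → min 5
21 13 5 14 20 21 → min 5
13 5 14 20 21 11 → min 5
5 14 20 21 11 24 → min 5
14 20 21 11 24 9 → min 9
20 21 11 24 9 1 → min 1
21 11 24 9 1 9 → min 1
11 24 9 1 9 2 → min 1
24 9 1 9 2 1 → min 1
9 1 9 2 1 4 → min 1
Largest of these is 9.

9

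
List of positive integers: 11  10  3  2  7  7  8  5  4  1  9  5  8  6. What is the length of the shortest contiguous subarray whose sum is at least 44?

7

add 11: running sum 11 < 44
add 10: running sum 21 < 44
add 3: running sum 24 < 44
add 2: running sum 26 < 44
add 7: running sum 33 < 44
add 7: running sum 40 < 44
add 8: shortest ending here [11, 10, 3, 2, 7, 7, 8] sum 48, len 7
add 5: shortest ending here [11, 10, 3, 2, 7, 7, 8, 5] sum 53, len 8
add 4: shortest ending here [10, 3, 2, 7, 7, 8, 5, 4] sum 46, len 8
add 1: shortest ending here [10, 3, 2, 7, 7, 8, 5, 4, 1] sum 47, len 9
add 9: shortest ending here [3, 2, 7, 7, 8, 5, 4, 1, 9] sum 46, len 9
add 5: shortest ending here [7, 7, 8, 5, 4, 1, 9, 5] sum 46, len 8
add 8: shortest ending here [7, 8, 5, 4, 1, 9, 5, 8] sum 47, len 8
add 6: shortest ending here [8, 5, 4, 1, 9, 5, 8, 6] sum 46, len 8
Shortest qualifying length: 7.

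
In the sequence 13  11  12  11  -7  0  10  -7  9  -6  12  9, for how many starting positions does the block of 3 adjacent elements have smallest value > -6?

[13, 11, 12] → min 11  > -6 ✓
[11, 12, 11] → min 11  > -6 ✓
[12, 11, -7] → min -7
[11, -7, 0] → min -7
[-7, 0, 10] → min -7
[0, 10, -7] → min -7
[10, -7, 9] → min -7
[-7, 9, -6] → min -7
[9, -6, 12] → min -6
[-6, 12, 9] → min -6
2 windows satisfy the condition.

2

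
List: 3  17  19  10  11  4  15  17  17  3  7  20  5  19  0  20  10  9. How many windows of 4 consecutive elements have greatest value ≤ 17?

5

3 17 19 10 → max 19
17 19 10 11 → max 19
19 10 11 4 → max 19
10 11 4 15 → max 15  ≤ 17 ✓
11 4 15 17 → max 17  ≤ 17 ✓
4 15 17 17 → max 17  ≤ 17 ✓
15 17 17 3 → max 17  ≤ 17 ✓
17 17 3 7 → max 17  ≤ 17 ✓
17 3 7 20 → max 20
3 7 20 5 → max 20
7 20 5 19 → max 20
20 5 19 0 → max 20
5 19 0 20 → max 20
19 0 20 10 → max 20
0 20 10 9 → max 20
5 windows satisfy the condition.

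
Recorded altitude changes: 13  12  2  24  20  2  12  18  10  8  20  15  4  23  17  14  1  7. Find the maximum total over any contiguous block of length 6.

93

(13, 12, 2, 24, 20, 2) → sum 73
(12, 2, 24, 20, 2, 12) → sum 72
(2, 24, 20, 2, 12, 18) → sum 78
(24, 20, 2, 12, 18, 10) → sum 86
(20, 2, 12, 18, 10, 8) → sum 70
(2, 12, 18, 10, 8, 20) → sum 70
(12, 18, 10, 8, 20, 15) → sum 83
(18, 10, 8, 20, 15, 4) → sum 75
(10, 8, 20, 15, 4, 23) → sum 80
(8, 20, 15, 4, 23, 17) → sum 87
(20, 15, 4, 23, 17, 14) → sum 93
(15, 4, 23, 17, 14, 1) → sum 74
(4, 23, 17, 14, 1, 7) → sum 66
Maximum of these is 93.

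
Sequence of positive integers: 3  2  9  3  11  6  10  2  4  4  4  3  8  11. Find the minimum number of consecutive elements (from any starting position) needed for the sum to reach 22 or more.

Extend right; whenever the sum reaches 22, record the length and shrink from the left:
add 3: running sum 3 < 22
add 2: running sum 5 < 22
add 9: running sum 14 < 22
add 3: running sum 17 < 22
end 4: [9, 3, 11] sum 23, len 3
end 5: [9, 3, 11, 6] sum 29, len 4
end 6: [11, 6, 10] sum 27, len 3
end 7: [11, 6, 10, 2] sum 29, len 4
end 8: [6, 10, 2, 4] sum 22, len 4
end 9: [6, 10, 2, 4, 4] sum 26, len 5
end 10: [10, 2, 4, 4, 4] sum 24, len 5
end 11: [10, 2, 4, 4, 4, 3] sum 27, len 6
end 12: [4, 4, 4, 3, 8] sum 23, len 5
end 13: [3, 8, 11] sum 22, len 3
Shortest qualifying length: 3.

3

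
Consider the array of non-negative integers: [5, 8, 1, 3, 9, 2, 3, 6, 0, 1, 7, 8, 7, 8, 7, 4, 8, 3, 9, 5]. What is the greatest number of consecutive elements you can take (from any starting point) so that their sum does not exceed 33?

→ 5: sum 5, len 1
→ 8: sum 13, len 2
→ 1: sum 14, len 3
→ 3: sum 17, len 4
→ 9: sum 26, len 5
→ 2: sum 28, len 6
→ 3: sum 31, len 7
→ 6 (dropped 5): sum 32, len 7
→ 0: sum 32, len 8
→ 1: sum 33, len 9
→ 7 (dropped 8): sum 32, len 9
→ 8 (dropped 1, 3, 9): sum 27, len 7
→ 7 (dropped 2): sum 32, len 7
→ 8 (dropped 3, 6): sum 31, len 6
→ 7 (dropped 0, 1, 7): sum 30, len 4
→ 4 (dropped 8): sum 26, len 4
→ 8 (dropped 7): sum 27, len 4
→ 3: sum 30, len 5
→ 9 (dropped 8): sum 31, len 5
→ 5 (dropped 7): sum 29, len 5
Longest length seen: 9.

9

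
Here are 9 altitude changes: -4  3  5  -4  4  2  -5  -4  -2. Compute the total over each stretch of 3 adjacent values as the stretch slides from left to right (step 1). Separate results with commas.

Sliding a size-3 window across the 9 values:
[-4, 3, 5] → sum 4
[3, 5, -4] → sum 4
[5, -4, 4] → sum 5
[-4, 4, 2] → sum 2
[4, 2, -5] → sum 1
[2, -5, -4] → sum -7
[-5, -4, -2] → sum -11

4, 4, 5, 2, 1, -7, -11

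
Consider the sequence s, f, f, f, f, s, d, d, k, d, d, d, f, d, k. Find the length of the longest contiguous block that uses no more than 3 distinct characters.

9

Extend right; when distinct count exceeds 3, shrink from the left:
[s] 1 distinct, len 1
[s, f] 2 distinct, len 2
[s, f, f] 2 distinct, len 3
[s, f, f, f] 2 distinct, len 4
[s, f, f, f, f] 2 distinct, len 5
[s, f, f, f, f, s] 2 distinct, len 6
[s, f, f, f, f, s, d] 3 distinct, len 7
[s, f, f, f, f, s, d, d] 3 distinct, len 8
[s, d, d, k] 3 distinct, len 4
[s, d, d, k, d] 3 distinct, len 5
[s, d, d, k, d, d] 3 distinct, len 6
[s, d, d, k, d, d, d] 3 distinct, len 7
[d, d, k, d, d, d, f] 3 distinct, len 7
[d, d, k, d, d, d, f, d] 3 distinct, len 8
[d, d, k, d, d, d, f, d, k] 3 distinct, len 9
Longest length with ≤3 distinct: 9.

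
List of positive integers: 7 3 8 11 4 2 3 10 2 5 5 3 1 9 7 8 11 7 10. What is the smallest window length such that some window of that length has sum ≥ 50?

6

add 7: running sum 7 < 50
add 3: running sum 10 < 50
add 8: running sum 18 < 50
add 11: running sum 29 < 50
add 4: running sum 33 < 50
add 2: running sum 35 < 50
add 3: running sum 38 < 50
add 10: running sum 48 < 50
end 8: [7, 3, 8, 11, 4, 2, 3, 10, 2] sum 50, len 9
end 9: [7, 3, 8, 11, 4, 2, 3, 10, 2, 5] sum 55, len 10
end 10: [8, 11, 4, 2, 3, 10, 2, 5, 5] sum 50, len 9
end 11: [8, 11, 4, 2, 3, 10, 2, 5, 5, 3] sum 53, len 10
end 12: [8, 11, 4, 2, 3, 10, 2, 5, 5, 3, 1] sum 54, len 11
end 13: [11, 4, 2, 3, 10, 2, 5, 5, 3, 1, 9] sum 55, len 11
end 14: [4, 2, 3, 10, 2, 5, 5, 3, 1, 9, 7] sum 51, len 11
end 15: [10, 2, 5, 5, 3, 1, 9, 7, 8] sum 50, len 9
end 16: [2, 5, 5, 3, 1, 9, 7, 8, 11] sum 51, len 9
end 17: [5, 3, 1, 9, 7, 8, 11, 7] sum 51, len 8
end 18: [9, 7, 8, 11, 7, 10] sum 52, len 6
Shortest qualifying length: 6.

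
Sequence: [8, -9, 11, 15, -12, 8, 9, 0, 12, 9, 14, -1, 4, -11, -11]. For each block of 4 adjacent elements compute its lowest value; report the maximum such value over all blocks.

0

Each size-4 window and its min:
[8, -9, 11, 15] → min -9
[-9, 11, 15, -12] → min -12
[11, 15, -12, 8] → min -12
[15, -12, 8, 9] → min -12
[-12, 8, 9, 0] → min -12
[8, 9, 0, 12] → min 0
[9, 0, 12, 9] → min 0
[0, 12, 9, 14] → min 0
[12, 9, 14, -1] → min -1
[9, 14, -1, 4] → min -1
[14, -1, 4, -11] → min -11
[-1, 4, -11, -11] → min -11
Maximum of these is 0.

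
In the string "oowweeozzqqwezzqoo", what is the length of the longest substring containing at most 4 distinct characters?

9

[o] 1 distinct, len 1
[o, o] 1 distinct, len 2
[o, o, w] 2 distinct, len 3
[o, o, w, w] 2 distinct, len 4
[o, o, w, w, e] 3 distinct, len 5
[o, o, w, w, e, e] 3 distinct, len 6
[o, o, w, w, e, e, o] 3 distinct, len 7
[o, o, w, w, e, e, o, z] 4 distinct, len 8
[o, o, w, w, e, e, o, z, z] 4 distinct, len 9
[e, e, o, z, z, q] 4 distinct, len 6
[e, e, o, z, z, q, q] 4 distinct, len 7
[o, z, z, q, q, w] 4 distinct, len 6
[z, z, q, q, w, e] 4 distinct, len 6
[z, z, q, q, w, e, z] 4 distinct, len 7
[z, z, q, q, w, e, z, z] 4 distinct, len 8
[z, z, q, q, w, e, z, z, q] 4 distinct, len 9
[e, z, z, q, o] 4 distinct, len 5
[e, z, z, q, o, o] 4 distinct, len 6
Longest length with ≤4 distinct: 9.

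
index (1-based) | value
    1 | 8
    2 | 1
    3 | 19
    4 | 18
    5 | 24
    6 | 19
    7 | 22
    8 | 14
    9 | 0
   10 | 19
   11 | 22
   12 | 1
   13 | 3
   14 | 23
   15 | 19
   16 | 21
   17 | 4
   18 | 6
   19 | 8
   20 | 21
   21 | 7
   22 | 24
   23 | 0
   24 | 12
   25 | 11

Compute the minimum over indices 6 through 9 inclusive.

Elements at indices 6..9: 19, 22, 14, 0
min(19, 22, 14, 0) = 0

0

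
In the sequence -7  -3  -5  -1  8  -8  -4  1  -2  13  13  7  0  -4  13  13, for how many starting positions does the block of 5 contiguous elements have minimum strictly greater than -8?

(-7, -3, -5, -1, 8) → min -7  > -8 ✓
(-3, -5, -1, 8, -8) → min -8
(-5, -1, 8, -8, -4) → min -8
(-1, 8, -8, -4, 1) → min -8
(8, -8, -4, 1, -2) → min -8
(-8, -4, 1, -2, 13) → min -8
(-4, 1, -2, 13, 13) → min -4  > -8 ✓
(1, -2, 13, 13, 7) → min -2  > -8 ✓
(-2, 13, 13, 7, 0) → min -2  > -8 ✓
(13, 13, 7, 0, -4) → min -4  > -8 ✓
(13, 7, 0, -4, 13) → min -4  > -8 ✓
(7, 0, -4, 13, 13) → min -4  > -8 ✓
7 windows satisfy the condition.

7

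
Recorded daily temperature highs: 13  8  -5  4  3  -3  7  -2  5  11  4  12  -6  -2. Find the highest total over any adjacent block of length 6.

37

[13, 8, -5, 4, 3, -3] → sum 20
[8, -5, 4, 3, -3, 7] → sum 14
[-5, 4, 3, -3, 7, -2] → sum 4
[4, 3, -3, 7, -2, 5] → sum 14
[3, -3, 7, -2, 5, 11] → sum 21
[-3, 7, -2, 5, 11, 4] → sum 22
[7, -2, 5, 11, 4, 12] → sum 37
[-2, 5, 11, 4, 12, -6] → sum 24
[5, 11, 4, 12, -6, -2] → sum 24
Highest of these is 37.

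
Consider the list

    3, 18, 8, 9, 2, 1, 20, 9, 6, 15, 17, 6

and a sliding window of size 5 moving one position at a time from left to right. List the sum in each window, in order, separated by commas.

40, 38, 40, 41, 38, 51, 67, 53

Sliding a size-5 window across the 12 values:
3 18 8 9 2 → sum 40
18 8 9 2 1 → sum 38
8 9 2 1 20 → sum 40
9 2 1 20 9 → sum 41
2 1 20 9 6 → sum 38
1 20 9 6 15 → sum 51
20 9 6 15 17 → sum 67
9 6 15 17 6 → sum 53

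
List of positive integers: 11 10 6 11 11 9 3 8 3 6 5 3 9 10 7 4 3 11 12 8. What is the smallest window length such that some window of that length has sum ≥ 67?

8

add 11: running sum 11 < 67
add 10: running sum 21 < 67
add 6: running sum 27 < 67
add 11: running sum 38 < 67
add 11: running sum 49 < 67
add 9: running sum 58 < 67
add 3: running sum 61 < 67
add 8: shortest ending here [11, 10, 6, 11, 11, 9, 3, 8] sum 69, len 8
add 3: shortest ending here [11, 10, 6, 11, 11, 9, 3, 8, 3] sum 72, len 9
add 6: shortest ending here [10, 6, 11, 11, 9, 3, 8, 3, 6] sum 67, len 9
add 5: shortest ending here [10, 6, 11, 11, 9, 3, 8, 3, 6, 5] sum 72, len 10
add 3: shortest ending here [10, 6, 11, 11, 9, 3, 8, 3, 6, 5, 3] sum 75, len 11
add 9: shortest ending here [11, 11, 9, 3, 8, 3, 6, 5, 3, 9] sum 68, len 10
add 10: shortest ending here [11, 9, 3, 8, 3, 6, 5, 3, 9, 10] sum 67, len 10
add 7: shortest ending here [11, 9, 3, 8, 3, 6, 5, 3, 9, 10, 7] sum 74, len 11
add 4: shortest ending here [9, 3, 8, 3, 6, 5, 3, 9, 10, 7, 4] sum 67, len 11
add 3: shortest ending here [9, 3, 8, 3, 6, 5, 3, 9, 10, 7, 4, 3] sum 70, len 12
add 11: shortest ending here [8, 3, 6, 5, 3, 9, 10, 7, 4, 3, 11] sum 69, len 11
add 12: shortest ending here [6, 5, 3, 9, 10, 7, 4, 3, 11, 12] sum 70, len 10
add 8: shortest ending here [3, 9, 10, 7, 4, 3, 11, 12, 8] sum 67, len 9
Shortest qualifying length: 8.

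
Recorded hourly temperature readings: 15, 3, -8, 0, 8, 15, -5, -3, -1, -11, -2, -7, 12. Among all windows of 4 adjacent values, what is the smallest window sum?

Window sums for each of the 10 positions:
(15, 3, -8, 0) → sum 10
(3, -8, 0, 8) → sum 3
(-8, 0, 8, 15) → sum 15
(0, 8, 15, -5) → sum 18
(8, 15, -5, -3) → sum 15
(15, -5, -3, -1) → sum 6
(-5, -3, -1, -11) → sum -20
(-3, -1, -11, -2) → sum -17
(-1, -11, -2, -7) → sum -21
(-11, -2, -7, 12) → sum -8
Smallest of these is -21.

-21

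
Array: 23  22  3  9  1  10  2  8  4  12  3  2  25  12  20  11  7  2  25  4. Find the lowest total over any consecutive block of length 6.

Each size-6 window and its sum:
23 22 3 9 1 10 → sum 68
22 3 9 1 10 2 → sum 47
3 9 1 10 2 8 → sum 33
9 1 10 2 8 4 → sum 34
1 10 2 8 4 12 → sum 37
10 2 8 4 12 3 → sum 39
2 8 4 12 3 2 → sum 31
8 4 12 3 2 25 → sum 54
4 12 3 2 25 12 → sum 58
12 3 2 25 12 20 → sum 74
3 2 25 12 20 11 → sum 73
2 25 12 20 11 7 → sum 77
25 12 20 11 7 2 → sum 77
12 20 11 7 2 25 → sum 77
20 11 7 2 25 4 → sum 69
Lowest of these is 31.

31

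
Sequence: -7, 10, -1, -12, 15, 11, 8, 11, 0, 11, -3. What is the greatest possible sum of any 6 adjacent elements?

56

[-7, 10, -1, -12, 15, 11] → sum 16
[10, -1, -12, 15, 11, 8] → sum 31
[-1, -12, 15, 11, 8, 11] → sum 32
[-12, 15, 11, 8, 11, 0] → sum 33
[15, 11, 8, 11, 0, 11] → sum 56
[11, 8, 11, 0, 11, -3] → sum 38
Greatest of these is 56.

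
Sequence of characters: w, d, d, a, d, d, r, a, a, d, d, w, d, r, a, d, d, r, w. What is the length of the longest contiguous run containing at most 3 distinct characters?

10

add w: window [w] (1 distinct), len 1
add d: window [w, d] (2 distinct), len 2
add d: window [w, d, d] (2 distinct), len 3
add a: window [w, d, d, a] (3 distinct), len 4
add d: window [w, d, d, a, d] (3 distinct), len 5
add d: window [w, d, d, a, d, d] (3 distinct), len 6
add r: window [d, d, a, d, d, r] (3 distinct), len 6
add a: window [d, d, a, d, d, r, a] (3 distinct), len 7
add a: window [d, d, a, d, d, r, a, a] (3 distinct), len 8
add d: window [d, d, a, d, d, r, a, a, d] (3 distinct), len 9
add d: window [d, d, a, d, d, r, a, a, d, d] (3 distinct), len 10
add w: window [a, a, d, d, w] (3 distinct), len 5
add d: window [a, a, d, d, w, d] (3 distinct), len 6
add r: window [d, d, w, d, r] (3 distinct), len 5
add a: window [d, r, a] (3 distinct), len 3
add d: window [d, r, a, d] (3 distinct), len 4
add d: window [d, r, a, d, d] (3 distinct), len 5
add r: window [d, r, a, d, d, r] (3 distinct), len 6
add w: window [d, d, r, w] (3 distinct), len 4
Longest length with ≤3 distinct: 10.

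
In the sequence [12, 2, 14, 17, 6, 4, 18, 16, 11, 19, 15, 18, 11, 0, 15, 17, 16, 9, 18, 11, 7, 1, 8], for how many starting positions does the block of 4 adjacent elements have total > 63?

1

(12, 2, 14, 17) → sum 45
(2, 14, 17, 6) → sum 39
(14, 17, 6, 4) → sum 41
(17, 6, 4, 18) → sum 45
(6, 4, 18, 16) → sum 44
(4, 18, 16, 11) → sum 49
(18, 16, 11, 19) → sum 64  > 63 ✓
(16, 11, 19, 15) → sum 61
(11, 19, 15, 18) → sum 63
(19, 15, 18, 11) → sum 63
(15, 18, 11, 0) → sum 44
(18, 11, 0, 15) → sum 44
(11, 0, 15, 17) → sum 43
(0, 15, 17, 16) → sum 48
(15, 17, 16, 9) → sum 57
(17, 16, 9, 18) → sum 60
(16, 9, 18, 11) → sum 54
(9, 18, 11, 7) → sum 45
(18, 11, 7, 1) → sum 37
(11, 7, 1, 8) → sum 27
1 window satisfy the condition.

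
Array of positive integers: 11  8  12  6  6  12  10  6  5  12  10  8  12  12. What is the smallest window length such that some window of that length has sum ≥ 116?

13

add 11: running sum 11 < 116
add 8: running sum 19 < 116
add 12: running sum 31 < 116
add 6: running sum 37 < 116
add 6: running sum 43 < 116
add 12: running sum 55 < 116
add 10: running sum 65 < 116
add 6: running sum 71 < 116
add 5: running sum 76 < 116
add 12: running sum 88 < 116
add 10: running sum 98 < 116
add 8: running sum 106 < 116
add 12: shortest ending here [11, 8, 12, 6, 6, 12, 10, 6, 5, 12, 10, 8, 12] sum 118, len 13
add 12: shortest ending here [8, 12, 6, 6, 12, 10, 6, 5, 12, 10, 8, 12, 12] sum 119, len 13
Shortest qualifying length: 13.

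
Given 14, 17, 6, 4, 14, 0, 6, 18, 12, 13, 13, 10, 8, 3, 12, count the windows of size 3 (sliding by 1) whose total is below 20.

[14, 17, 6] → sum 37
[17, 6, 4] → sum 27
[6, 4, 14] → sum 24
[4, 14, 0] → sum 18  < 20 ✓
[14, 0, 6] → sum 20
[0, 6, 18] → sum 24
[6, 18, 12] → sum 36
[18, 12, 13] → sum 43
[12, 13, 13] → sum 38
[13, 13, 10] → sum 36
[13, 10, 8] → sum 31
[10, 8, 3] → sum 21
[8, 3, 12] → sum 23
1 window satisfy the condition.

1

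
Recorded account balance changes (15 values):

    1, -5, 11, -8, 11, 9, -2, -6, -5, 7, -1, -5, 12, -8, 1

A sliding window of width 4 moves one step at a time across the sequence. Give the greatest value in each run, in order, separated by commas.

[1, -5, 11, -8] → max 11
[-5, 11, -8, 11] → max 11
[11, -8, 11, 9] → max 11
[-8, 11, 9, -2] → max 11
[11, 9, -2, -6] → max 11
[9, -2, -6, -5] → max 9
[-2, -6, -5, 7] → max 7
[-6, -5, 7, -1] → max 7
[-5, 7, -1, -5] → max 7
[7, -1, -5, 12] → max 12
[-1, -5, 12, -8] → max 12
[-5, 12, -8, 1] → max 12

11, 11, 11, 11, 11, 9, 7, 7, 7, 12, 12, 12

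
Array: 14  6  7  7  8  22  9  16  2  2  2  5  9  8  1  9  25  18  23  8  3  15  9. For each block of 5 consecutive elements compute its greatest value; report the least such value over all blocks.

14 6 7 7 8 → max 14
6 7 7 8 22 → max 22
7 7 8 22 9 → max 22
7 8 22 9 16 → max 22
8 22 9 16 2 → max 22
22 9 16 2 2 → max 22
9 16 2 2 2 → max 16
16 2 2 2 5 → max 16
2 2 2 5 9 → max 9
2 2 5 9 8 → max 9
2 5 9 8 1 → max 9
5 9 8 1 9 → max 9
9 8 1 9 25 → max 25
8 1 9 25 18 → max 25
1 9 25 18 23 → max 25
9 25 18 23 8 → max 25
25 18 23 8 3 → max 25
18 23 8 3 15 → max 23
23 8 3 15 9 → max 23
Least of these is 9.

9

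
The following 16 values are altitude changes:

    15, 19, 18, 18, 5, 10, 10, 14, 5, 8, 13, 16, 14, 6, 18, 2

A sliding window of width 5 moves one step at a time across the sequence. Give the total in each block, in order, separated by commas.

75, 70, 61, 57, 44, 47, 50, 56, 56, 57, 67, 56

15 19 18 18 5 → sum 75
19 18 18 5 10 → sum 70
18 18 5 10 10 → sum 61
18 5 10 10 14 → sum 57
5 10 10 14 5 → sum 44
10 10 14 5 8 → sum 47
10 14 5 8 13 → sum 50
14 5 8 13 16 → sum 56
5 8 13 16 14 → sum 56
8 13 16 14 6 → sum 57
13 16 14 6 18 → sum 67
16 14 6 18 2 → sum 56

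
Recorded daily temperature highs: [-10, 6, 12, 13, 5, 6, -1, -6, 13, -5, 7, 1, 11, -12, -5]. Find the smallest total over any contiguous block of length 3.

-6

Each size-3 window and its sum:
[-10, 6, 12] → sum 8
[6, 12, 13] → sum 31
[12, 13, 5] → sum 30
[13, 5, 6] → sum 24
[5, 6, -1] → sum 10
[6, -1, -6] → sum -1
[-1, -6, 13] → sum 6
[-6, 13, -5] → sum 2
[13, -5, 7] → sum 15
[-5, 7, 1] → sum 3
[7, 1, 11] → sum 19
[1, 11, -12] → sum 0
[11, -12, -5] → sum -6
Smallest of these is -6.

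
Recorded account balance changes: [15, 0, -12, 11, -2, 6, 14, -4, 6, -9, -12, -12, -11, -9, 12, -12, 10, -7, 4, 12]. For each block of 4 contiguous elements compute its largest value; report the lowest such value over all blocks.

-9

[15, 0, -12, 11] → max 15
[0, -12, 11, -2] → max 11
[-12, 11, -2, 6] → max 11
[11, -2, 6, 14] → max 14
[-2, 6, 14, -4] → max 14
[6, 14, -4, 6] → max 14
[14, -4, 6, -9] → max 14
[-4, 6, -9, -12] → max 6
[6, -9, -12, -12] → max 6
[-9, -12, -12, -11] → max -9
[-12, -12, -11, -9] → max -9
[-12, -11, -9, 12] → max 12
[-11, -9, 12, -12] → max 12
[-9, 12, -12, 10] → max 12
[12, -12, 10, -7] → max 12
[-12, 10, -7, 4] → max 10
[10, -7, 4, 12] → max 12
Lowest of these is -9.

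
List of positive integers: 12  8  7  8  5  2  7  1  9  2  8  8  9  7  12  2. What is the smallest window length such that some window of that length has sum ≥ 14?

add 12: running sum 12 < 14
end 1: [12, 8] sum 20, len 2
end 2: [8, 7] sum 15, len 2
end 3: [7, 8] sum 15, len 2
end 4: [7, 8, 5] sum 20, len 3
end 5: [8, 5, 2] sum 15, len 3
end 6: [5, 2, 7] sum 14, len 3
end 7: [5, 2, 7, 1] sum 15, len 4
end 8: [7, 1, 9] sum 17, len 3
end 9: [7, 1, 9, 2] sum 19, len 4
end 10: [9, 2, 8] sum 19, len 3
end 11: [8, 8] sum 16, len 2
end 12: [8, 9] sum 17, len 2
end 13: [9, 7] sum 16, len 2
end 14: [7, 12] sum 19, len 2
end 15: [12, 2] sum 14, len 2
Shortest qualifying length: 2.

2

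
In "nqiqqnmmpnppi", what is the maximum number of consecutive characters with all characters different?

[n] len 1
[n, q] len 2
[n, q, i] len 3
[i, q] len 2
[q] len 1
[q, n] len 2
[q, n, m] len 3
[m] len 1
[m, p] len 2
[m, p, n] len 3
[n, p] len 2
[p] len 1
[p, i] len 2
Longest all-distinct length: 3.

3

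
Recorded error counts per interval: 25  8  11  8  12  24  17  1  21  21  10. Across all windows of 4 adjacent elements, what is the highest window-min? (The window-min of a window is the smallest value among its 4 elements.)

[25, 8, 11, 8] → min 8
[8, 11, 8, 12] → min 8
[11, 8, 12, 24] → min 8
[8, 12, 24, 17] → min 8
[12, 24, 17, 1] → min 1
[24, 17, 1, 21] → min 1
[17, 1, 21, 21] → min 1
[1, 21, 21, 10] → min 1
Highest of these is 8.

8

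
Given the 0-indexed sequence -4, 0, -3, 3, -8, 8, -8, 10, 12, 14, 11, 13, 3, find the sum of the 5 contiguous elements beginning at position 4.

14

Elements at indices 4..8: -8, 8, -8, 10, 12
sum(-8, 8, -8, 10, 12) = 14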